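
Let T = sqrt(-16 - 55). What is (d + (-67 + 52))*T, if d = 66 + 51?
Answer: 102*I*sqrt(71) ≈ 859.47*I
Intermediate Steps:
d = 117
T = I*sqrt(71) (T = sqrt(-71) = I*sqrt(71) ≈ 8.4261*I)
(d + (-67 + 52))*T = (117 + (-67 + 52))*(I*sqrt(71)) = (117 - 15)*(I*sqrt(71)) = 102*(I*sqrt(71)) = 102*I*sqrt(71)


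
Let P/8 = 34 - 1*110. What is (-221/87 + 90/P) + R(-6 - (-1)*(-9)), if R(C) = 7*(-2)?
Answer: -441371/26448 ≈ -16.688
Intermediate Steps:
P = -608 (P = 8*(34 - 1*110) = 8*(34 - 110) = 8*(-76) = -608)
R(C) = -14
(-221/87 + 90/P) + R(-6 - (-1)*(-9)) = (-221/87 + 90/(-608)) - 14 = (-221*1/87 + 90*(-1/608)) - 14 = (-221/87 - 45/304) - 14 = -71099/26448 - 14 = -441371/26448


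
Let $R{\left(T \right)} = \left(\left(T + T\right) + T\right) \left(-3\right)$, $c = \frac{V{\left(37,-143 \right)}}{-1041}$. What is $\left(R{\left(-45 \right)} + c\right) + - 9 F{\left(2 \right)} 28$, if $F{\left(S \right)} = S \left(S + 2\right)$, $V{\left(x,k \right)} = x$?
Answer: $- \frac{1677088}{1041} \approx -1611.0$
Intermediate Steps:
$F{\left(S \right)} = S \left(2 + S\right)$
$c = - \frac{37}{1041}$ ($c = \frac{37}{-1041} = 37 \left(- \frac{1}{1041}\right) = - \frac{37}{1041} \approx -0.035543$)
$R{\left(T \right)} = - 9 T$ ($R{\left(T \right)} = \left(2 T + T\right) \left(-3\right) = 3 T \left(-3\right) = - 9 T$)
$\left(R{\left(-45 \right)} + c\right) + - 9 F{\left(2 \right)} 28 = \left(\left(-9\right) \left(-45\right) - \frac{37}{1041}\right) + - 9 \cdot 2 \left(2 + 2\right) 28 = \left(405 - \frac{37}{1041}\right) + - 9 \cdot 2 \cdot 4 \cdot 28 = \frac{421568}{1041} + \left(-9\right) 8 \cdot 28 = \frac{421568}{1041} - 2016 = - \frac{1677088}{1041}$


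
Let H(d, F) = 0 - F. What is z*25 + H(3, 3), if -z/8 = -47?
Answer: 9397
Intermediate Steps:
z = 376 (z = -8*(-47) = 376)
H(d, F) = -F
z*25 + H(3, 3) = 376*25 - 1*3 = 9400 - 3 = 9397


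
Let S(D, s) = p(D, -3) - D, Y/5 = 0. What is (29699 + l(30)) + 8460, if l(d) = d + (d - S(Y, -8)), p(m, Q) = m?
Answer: 38219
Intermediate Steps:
Y = 0 (Y = 5*0 = 0)
S(D, s) = 0 (S(D, s) = D - D = 0)
l(d) = 2*d (l(d) = d + (d - 1*0) = d + (d + 0) = d + d = 2*d)
(29699 + l(30)) + 8460 = (29699 + 2*30) + 8460 = (29699 + 60) + 8460 = 29759 + 8460 = 38219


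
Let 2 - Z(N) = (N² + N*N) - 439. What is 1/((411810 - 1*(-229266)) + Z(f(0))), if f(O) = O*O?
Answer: 1/641517 ≈ 1.5588e-6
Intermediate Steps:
f(O) = O²
Z(N) = 441 - 2*N² (Z(N) = 2 - ((N² + N*N) - 439) = 2 - ((N² + N²) - 439) = 2 - (2*N² - 439) = 2 - (-439 + 2*N²) = 2 + (439 - 2*N²) = 441 - 2*N²)
1/((411810 - 1*(-229266)) + Z(f(0))) = 1/((411810 - 1*(-229266)) + (441 - 2*(0²)²)) = 1/((411810 + 229266) + (441 - 2*0²)) = 1/(641076 + (441 - 2*0)) = 1/(641076 + (441 + 0)) = 1/(641076 + 441) = 1/641517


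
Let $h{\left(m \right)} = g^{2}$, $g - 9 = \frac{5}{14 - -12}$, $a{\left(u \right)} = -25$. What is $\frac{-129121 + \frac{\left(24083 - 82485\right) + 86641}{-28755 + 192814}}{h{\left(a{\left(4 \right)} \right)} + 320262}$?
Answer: $- \frac{14320001316400}{35527670911747} \approx -0.40307$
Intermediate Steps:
$g = \frac{239}{26}$ ($g = 9 + \frac{5}{14 - -12} = 9 + \frac{5}{14 + 12} = 9 + \frac{5}{26} = \frac{239}{26} \approx 9.1923$)
$h{\left(m \right)} = \frac{57121}{676}$ ($h{\left(m \right)} = \left(\frac{239}{26}\right)^{2} = \frac{57121}{676}$)
$\frac{-129121 + \frac{\left(24083 - 82485\right) + 86641}{-28755 + 192814}}{h{\left(a{\left(4 \right)} \right)} + 320262} = \frac{-129121 + \frac{\left(24083 - 82485\right) + 86641}{-28755 + 192814}}{\frac{57121}{676} + 320262} = \frac{-129121 + \frac{\left(24083 - 82485\right) + 86641}{164059}}{\frac{216554233}{676}} = \left(-129121 + \left(-58402 + 86641\right) \frac{1}{164059}\right) \frac{676}{216554233} = \left(-129121 + 28239 \cdot \frac{1}{164059}\right) \frac{676}{216554233} = \left(-129121 + \frac{28239}{164059}\right) \frac{676}{216554233} = \left(- \frac{21183433900}{164059}\right) \frac{676}{216554233} = - \frac{14320001316400}{35527670911747}$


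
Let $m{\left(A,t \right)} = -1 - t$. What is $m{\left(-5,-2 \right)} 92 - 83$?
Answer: $9$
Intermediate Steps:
$m{\left(-5,-2 \right)} 92 - 83 = \left(-1 - -2\right) 92 - 83 = \left(-1 + 2\right) 92 - 83 = 1 \cdot 92 - 83 = 92 - 83 = 9$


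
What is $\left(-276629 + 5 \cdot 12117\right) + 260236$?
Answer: $44192$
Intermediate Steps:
$\left(-276629 + 5 \cdot 12117\right) + 260236 = \left(-276629 + 60585\right) + 260236 = -216044 + 260236 = 44192$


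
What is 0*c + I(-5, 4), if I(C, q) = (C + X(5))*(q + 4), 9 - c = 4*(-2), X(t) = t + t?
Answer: 40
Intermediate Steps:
X(t) = 2*t
c = 17 (c = 9 - 4*(-2) = 9 - 1*(-8) = 9 + 8 = 17)
I(C, q) = (4 + q)*(10 + C) (I(C, q) = (C + 2*5)*(q + 4) = (C + 10)*(4 + q) = (10 + C)*(4 + q) = (4 + q)*(10 + C))
0*c + I(-5, 4) = 0*17 + (40 + 4*(-5) + 10*4 - 5*4) = 0 + (40 - 20 + 40 - 20) = 0 + 40 = 40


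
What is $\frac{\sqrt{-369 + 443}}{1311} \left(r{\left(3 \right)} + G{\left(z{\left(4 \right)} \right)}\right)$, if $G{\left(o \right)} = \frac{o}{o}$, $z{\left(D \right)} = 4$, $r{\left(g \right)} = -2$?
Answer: $- \frac{\sqrt{74}}{1311} \approx -0.0065617$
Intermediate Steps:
$G{\left(o \right)} = 1$
$\frac{\sqrt{-369 + 443}}{1311} \left(r{\left(3 \right)} + G{\left(z{\left(4 \right)} \right)}\right) = \frac{\sqrt{-369 + 443}}{1311} \left(-2 + 1\right) = \sqrt{74} \cdot \frac{1}{1311} \left(-1\right) = \frac{\sqrt{74}}{1311} \left(-1\right) = - \frac{\sqrt{74}}{1311}$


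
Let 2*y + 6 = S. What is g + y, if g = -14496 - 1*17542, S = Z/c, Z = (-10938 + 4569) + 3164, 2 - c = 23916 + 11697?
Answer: -2282020897/71222 ≈ -32041.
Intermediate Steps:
c = -35611 (c = 2 - (23916 + 11697) = 2 - 1*35613 = 2 - 35613 = -35611)
Z = -3205 (Z = -6369 + 3164 = -3205)
S = 3205/35611 (S = -3205/(-35611) = -3205*(-1/35611) = 3205/35611 ≈ 0.090000)
g = -32038 (g = -14496 - 17542 = -32038)
y = -210461/71222 (y = -3 + (½)*(3205/35611) = -3 + 3205/71222 = -210461/71222 ≈ -2.9550)
g + y = -32038 - 210461/71222 = -2282020897/71222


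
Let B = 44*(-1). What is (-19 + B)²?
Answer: 3969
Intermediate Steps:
B = -44
(-19 + B)² = (-19 - 44)² = (-63)² = 3969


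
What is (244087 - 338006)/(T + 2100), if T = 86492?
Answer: -13417/12656 ≈ -1.0601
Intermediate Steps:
(244087 - 338006)/(T + 2100) = (244087 - 338006)/(86492 + 2100) = -93919/88592 = -93919*1/88592 = -13417/12656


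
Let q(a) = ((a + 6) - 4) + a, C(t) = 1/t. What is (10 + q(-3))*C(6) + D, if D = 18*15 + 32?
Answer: 303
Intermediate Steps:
q(a) = 2 + 2*a (q(a) = ((6 + a) - 4) + a = (2 + a) + a = 2 + 2*a)
D = 302 (D = 270 + 32 = 302)
(10 + q(-3))*C(6) + D = (10 + (2 + 2*(-3)))/6 + 302 = (10 + (2 - 6))*(⅙) + 302 = (10 - 4)*(⅙) + 302 = 6*(⅙) + 302 = 1 + 302 = 303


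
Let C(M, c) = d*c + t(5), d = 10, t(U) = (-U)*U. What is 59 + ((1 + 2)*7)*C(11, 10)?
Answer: 1634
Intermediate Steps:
t(U) = -U²
C(M, c) = -25 + 10*c (C(M, c) = 10*c - 1*5² = 10*c - 1*25 = 10*c - 25 = -25 + 10*c)
59 + ((1 + 2)*7)*C(11, 10) = 59 + ((1 + 2)*7)*(-25 + 10*10) = 59 + (3*7)*(-25 + 100) = 59 + 21*75 = 59 + 1575 = 1634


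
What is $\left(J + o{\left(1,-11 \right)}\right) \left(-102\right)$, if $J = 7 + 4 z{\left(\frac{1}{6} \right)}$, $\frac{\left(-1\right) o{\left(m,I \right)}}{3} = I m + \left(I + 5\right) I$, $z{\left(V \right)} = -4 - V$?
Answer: $17816$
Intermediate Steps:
$o{\left(m,I \right)} = - 3 I m - 3 I \left(5 + I\right)$ ($o{\left(m,I \right)} = - 3 \left(I m + \left(I + 5\right) I\right) = - 3 \left(I m + \left(5 + I\right) I\right) = - 3 \left(I m + I \left(5 + I\right)\right) = - 3 I m - 3 I \left(5 + I\right)$)
$J = - \frac{29}{3}$ ($J = 7 + 4 \left(-4 - \frac{1}{6}\right) = 7 + 4 \left(- \frac{25}{6}\right) = 7 - \frac{50}{3} = - \frac{29}{3} \approx -9.6667$)
$\left(J + o{\left(1,-11 \right)}\right) \left(-102\right) = \left(- \frac{29}{3} - - 33 \left(5 - 11 + 1\right)\right) \left(-102\right) = \left(- \frac{29}{3} - \left(-33\right) \left(-5\right)\right) \left(-102\right) = \left(- \frac{29}{3} - 165\right) \left(-102\right) = \left(- \frac{524}{3}\right) \left(-102\right) = 17816$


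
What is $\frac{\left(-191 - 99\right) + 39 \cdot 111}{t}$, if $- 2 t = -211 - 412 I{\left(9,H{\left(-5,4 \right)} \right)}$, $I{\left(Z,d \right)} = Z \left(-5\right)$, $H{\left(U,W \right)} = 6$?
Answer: $- \frac{8078}{18329} \approx -0.44072$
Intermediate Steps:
$I{\left(Z,d \right)} = - 5 Z$
$t = - \frac{18329}{2}$ ($t = - \frac{-211 - 412 \left(\left(-5\right) 9\right)}{2} = - \frac{-211 - -18540}{2} = - \frac{-211 + 18540}{2} = \left(- \frac{1}{2}\right) 18329 = - \frac{18329}{2} \approx -9164.5$)
$\frac{\left(-191 - 99\right) + 39 \cdot 111}{t} = \frac{\left(-191 - 99\right) + 39 \cdot 111}{- \frac{18329}{2}} = \left(\left(-191 - 99\right) + 4329\right) \left(- \frac{2}{18329}\right) = \left(-290 + 4329\right) \left(- \frac{2}{18329}\right) = 4039 \left(- \frac{2}{18329}\right) = - \frac{8078}{18329}$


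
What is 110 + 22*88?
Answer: 2046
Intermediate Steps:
110 + 22*88 = 110 + 1936 = 2046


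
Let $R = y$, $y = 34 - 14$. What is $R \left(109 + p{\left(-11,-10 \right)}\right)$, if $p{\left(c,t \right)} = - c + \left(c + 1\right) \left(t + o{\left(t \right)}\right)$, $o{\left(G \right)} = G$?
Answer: $6400$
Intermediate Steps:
$y = 20$
$R = 20$
$p{\left(c,t \right)} = - c + 2 t \left(1 + c\right)$ ($p{\left(c,t \right)} = - c + \left(c + 1\right) \left(t + t\right) = - c + \left(1 + c\right) 2 t = - c + 2 t \left(1 + c\right)$)
$R \left(109 + p{\left(-11,-10 \right)}\right) = 20 \left(109 + \left(\left(-1\right) \left(-11\right) + 2 \left(-10\right) + 2 \left(-11\right) \left(-10\right)\right)\right) = 20 \left(109 + \left(11 - 20 + 220\right)\right) = 20 \left(109 + 211\right) = 20 \cdot 320 = 6400$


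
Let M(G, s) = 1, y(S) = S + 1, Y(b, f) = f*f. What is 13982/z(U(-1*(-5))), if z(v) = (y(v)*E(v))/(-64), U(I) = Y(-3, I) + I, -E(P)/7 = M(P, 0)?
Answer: 894848/217 ≈ 4123.7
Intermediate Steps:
Y(b, f) = f**2
y(S) = 1 + S
E(P) = -7 (E(P) = -7*1 = -7)
U(I) = I + I**2 (U(I) = I**2 + I = I + I**2)
z(v) = 7/64 + 7*v/64 (z(v) = ((1 + v)*(-7))/(-64) = (-7 - 7*v)*(-1/64) = 7/64 + 7*v/64)
13982/z(U(-1*(-5))) = 13982/(7/64 + 7*((-1*(-5))*(1 - 1*(-5)))/64) = 13982/(7/64 + 7*(5*(1 + 5))/64) = 13982/(7/64 + 7*(5*6)/64) = 13982/(7/64 + (7/64)*30) = 13982/(7/64 + 105/32) = 13982/(217/64) = 13982*(64/217) = 894848/217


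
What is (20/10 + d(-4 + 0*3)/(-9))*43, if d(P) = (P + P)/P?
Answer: 688/9 ≈ 76.444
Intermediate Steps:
d(P) = 2 (d(P) = (2*P)/P = 2)
(20/10 + d(-4 + 0*3)/(-9))*43 = (20/10 + 2/(-9))*43 = (20*(1/10) + 2*(-1/9))*43 = (2 - 2/9)*43 = (16/9)*43 = 688/9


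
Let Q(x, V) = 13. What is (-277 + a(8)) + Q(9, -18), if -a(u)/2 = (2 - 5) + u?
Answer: -274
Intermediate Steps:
a(u) = 6 - 2*u (a(u) = -2*((2 - 5) + u) = -2*(-3 + u) = 6 - 2*u)
(-277 + a(8)) + Q(9, -18) = (-277 + (6 - 2*8)) + 13 = (-277 + (6 - 16)) + 13 = (-277 - 10) + 13 = -287 + 13 = -274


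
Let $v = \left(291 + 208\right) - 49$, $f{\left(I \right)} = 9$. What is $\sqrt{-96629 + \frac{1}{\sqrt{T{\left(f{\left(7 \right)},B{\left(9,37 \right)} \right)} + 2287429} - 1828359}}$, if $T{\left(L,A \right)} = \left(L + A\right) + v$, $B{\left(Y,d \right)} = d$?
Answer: $\frac{\sqrt{-176672501812 + 11112335 \sqrt{173}}}{\sqrt{1828359 - 115 \sqrt{173}}} \approx 310.85 i$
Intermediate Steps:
$v = 450$ ($v = 499 - 49 = 450$)
$T{\left(L,A \right)} = 450 + A + L$ ($T{\left(L,A \right)} = \left(L + A\right) + 450 = \left(A + L\right) + 450 = 450 + A + L$)
$\sqrt{-96629 + \frac{1}{\sqrt{T{\left(f{\left(7 \right)},B{\left(9,37 \right)} \right)} + 2287429} - 1828359}} = \sqrt{-96629 + \frac{1}{\sqrt{\left(450 + 37 + 9\right) + 2287429} - 1828359}} = \sqrt{-96629 + \frac{1}{\sqrt{496 + 2287429} - 1828359}} = \sqrt{-96629 + \frac{1}{\sqrt{2287925} - 1828359}} = \sqrt{-96629 + \frac{1}{115 \sqrt{173} - 1828359}} = \sqrt{-96629 + \frac{1}{-1828359 + 115 \sqrt{173}}}$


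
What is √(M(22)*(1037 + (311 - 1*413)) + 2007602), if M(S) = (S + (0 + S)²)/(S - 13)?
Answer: 2*√4635382/3 ≈ 1435.3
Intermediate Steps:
M(S) = (S + S²)/(-13 + S)
√(M(22)*(1037 + (311 - 1*413)) + 2007602) = √((22*(1 + 22)/(-13 + 22))*(1037 + (311 - 1*413)) + 2007602) = √((22*23/9)*(1037 + (311 - 413)) + 2007602) = √((22*(⅑)*23)*(1037 - 102) + 2007602) = √((506/9)*935 + 2007602) = √(473110/9 + 2007602) = √(18541528/9) = 2*√4635382/3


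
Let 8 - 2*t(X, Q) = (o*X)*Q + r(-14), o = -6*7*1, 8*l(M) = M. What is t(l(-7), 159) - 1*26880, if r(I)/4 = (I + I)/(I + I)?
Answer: -238397/8 ≈ -29800.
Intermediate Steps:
l(M) = M/8
r(I) = 4 (r(I) = 4*((I + I)/(I + I)) = 4*((2*I)/((2*I))) = 4*((2*I)*(1/(2*I))) = 4*1 = 4)
o = -42 (o = -42*1 = -42)
t(X, Q) = 2 + 21*Q*X (t(X, Q) = 4 - ((-42*X)*Q + 4)/2 = 4 - (-42*Q*X + 4)/2 = 4 - (4 - 42*Q*X)/2 = 4 + (-2 + 21*Q*X) = 2 + 21*Q*X)
t(l(-7), 159) - 1*26880 = (2 + 21*159*((⅛)*(-7))) - 1*26880 = (2 + 21*159*(-7/8)) - 26880 = (2 - 23373/8) - 26880 = -23357/8 - 26880 = -238397/8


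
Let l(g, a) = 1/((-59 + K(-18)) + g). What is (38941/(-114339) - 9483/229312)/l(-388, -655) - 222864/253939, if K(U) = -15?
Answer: 194831230787979095/1109684005580192 ≈ 175.57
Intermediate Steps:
l(g, a) = 1/(-74 + g) (l(g, a) = 1/((-59 - 15) + g) = 1/(-74 + g))
(38941/(-114339) - 9483/229312)/l(-388, -655) - 222864/253939 = (38941/(-114339) - 9483/229312)/(1/(-74 - 388)) - 222864/253939 = (38941*(-1/114339) - 9483*1/229312)/(1/(-462)) - 222864*1/253939 = (-38941/114339 - 9483/229312)/(-1/462) - 222864/253939 = -10013915329/26219304768*(-462) - 222864/253939 = 771071480333/4369884128 - 222864/253939 = 194831230787979095/1109684005580192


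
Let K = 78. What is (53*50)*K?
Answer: 206700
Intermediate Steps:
(53*50)*K = (53*50)*78 = 2650*78 = 206700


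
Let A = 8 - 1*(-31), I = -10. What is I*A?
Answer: -390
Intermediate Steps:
A = 39 (A = 8 + 31 = 39)
I*A = -10*39 = -390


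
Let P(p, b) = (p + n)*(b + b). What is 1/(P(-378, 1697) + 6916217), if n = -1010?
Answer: 1/2205345 ≈ 4.5344e-7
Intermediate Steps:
P(p, b) = 2*b*(-1010 + p) (P(p, b) = (p - 1010)*(b + b) = (-1010 + p)*(2*b) = 2*b*(-1010 + p))
1/(P(-378, 1697) + 6916217) = 1/(2*1697*(-1010 - 378) + 6916217) = 1/(2*1697*(-1388) + 6916217) = 1/(-4710872 + 6916217) = 1/2205345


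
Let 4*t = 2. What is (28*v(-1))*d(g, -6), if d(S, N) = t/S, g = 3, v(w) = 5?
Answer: 70/3 ≈ 23.333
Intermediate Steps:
t = ½ (t = (¼)*2 = ½ ≈ 0.50000)
d(S, N) = 1/(2*S)
(28*v(-1))*d(g, -6) = (28*5)*((½)/3) = 140*((½)*(⅓)) = 140*(⅙) = 70/3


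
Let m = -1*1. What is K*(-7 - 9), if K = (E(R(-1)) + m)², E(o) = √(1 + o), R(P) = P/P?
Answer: -48 + 32*√2 ≈ -2.7452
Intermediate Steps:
R(P) = 1
m = -1
K = (-1 + √2)² (K = (√(1 + 1) - 1)² = (√2 - 1)² = (-1 + √2)² ≈ 0.17157)
K*(-7 - 9) = (1 - √2)²*(-7 - 9) = (1 - √2)²*(-16) = -16*(1 - √2)²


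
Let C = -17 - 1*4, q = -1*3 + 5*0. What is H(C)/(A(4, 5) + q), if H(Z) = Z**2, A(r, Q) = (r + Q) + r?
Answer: 441/10 ≈ 44.100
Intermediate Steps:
q = -3 (q = -3 + 0 = -3)
A(r, Q) = Q + 2*r (A(r, Q) = (Q + r) + r = Q + 2*r)
C = -21 (C = -17 - 4 = -21)
H(C)/(A(4, 5) + q) = (-21)**2/((5 + 2*4) - 3) = 441/((5 + 8) - 3) = 441/(13 - 3) = 441/10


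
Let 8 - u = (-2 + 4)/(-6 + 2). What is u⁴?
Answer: 83521/16 ≈ 5220.1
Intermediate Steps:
u = 17/2 (u = 8 - (-2 + 4)/(-6 + 2) = 8 - 2/(-4) = 8 - 2*(-1)/4 = 8 - 1*(-½) = 8 + ½ = 17/2 ≈ 8.5000)
u⁴ = (17/2)⁴ = 83521/16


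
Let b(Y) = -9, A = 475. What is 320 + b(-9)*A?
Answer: -3955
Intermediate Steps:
320 + b(-9)*A = 320 - 9*475 = 320 - 4275 = -3955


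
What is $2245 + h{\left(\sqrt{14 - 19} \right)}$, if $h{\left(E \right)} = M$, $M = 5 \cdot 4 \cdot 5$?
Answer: $2345$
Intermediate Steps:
$M = 100$ ($M = 20 \cdot 5 = 100$)
$h{\left(E \right)} = 100$
$2245 + h{\left(\sqrt{14 - 19} \right)} = 2245 + 100 = 2345$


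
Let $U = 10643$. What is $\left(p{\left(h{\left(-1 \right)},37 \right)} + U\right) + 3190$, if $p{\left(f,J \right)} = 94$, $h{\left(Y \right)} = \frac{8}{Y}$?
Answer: $13927$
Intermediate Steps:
$\left(p{\left(h{\left(-1 \right)},37 \right)} + U\right) + 3190 = \left(94 + 10643\right) + 3190 = 10737 + 3190 = 13927$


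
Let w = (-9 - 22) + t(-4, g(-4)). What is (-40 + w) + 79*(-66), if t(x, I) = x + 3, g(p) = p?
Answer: -5286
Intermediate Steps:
t(x, I) = 3 + x
w = -32 (w = (-9 - 22) + (3 - 4) = -31 - 1 = -32)
(-40 + w) + 79*(-66) = (-40 - 32) + 79*(-66) = -72 - 5214 = -5286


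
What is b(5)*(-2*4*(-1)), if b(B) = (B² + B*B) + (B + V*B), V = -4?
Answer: 280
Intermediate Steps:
b(B) = -3*B + 2*B² (b(B) = (B² + B*B) + (B - 4*B) = (B² + B²) - 3*B = 2*B² - 3*B = -3*B + 2*B²)
b(5)*(-2*4*(-1)) = (5*(-3 + 2*5))*(-2*4*(-1)) = (5*(-3 + 10))*(-8*(-1)) = (5*7)*8 = 35*8 = 280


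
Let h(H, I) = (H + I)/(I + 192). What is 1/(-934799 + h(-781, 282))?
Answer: -474/443095225 ≈ -1.0697e-6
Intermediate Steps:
h(H, I) = (H + I)/(192 + I)
1/(-934799 + h(-781, 282)) = 1/(-934799 + (-781 + 282)/(192 + 282)) = 1/(-934799 - 499/474) = 1/(-443095225/474) = -474/443095225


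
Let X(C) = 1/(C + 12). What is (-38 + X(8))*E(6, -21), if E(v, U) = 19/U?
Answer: 4807/140 ≈ 34.336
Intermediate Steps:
X(C) = 1/(12 + C)
(-38 + X(8))*E(6, -21) = (-38 + 1/(12 + 8))*(19/(-21)) = (-38 + 1/20)*(19*(-1/21)) = (-38 + 1/20)*(-19/21) = -759/20*(-19/21) = 4807/140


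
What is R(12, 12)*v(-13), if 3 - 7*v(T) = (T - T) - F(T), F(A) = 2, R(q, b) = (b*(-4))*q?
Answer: -2880/7 ≈ -411.43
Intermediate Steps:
R(q, b) = -4*b*q (R(q, b) = (-4*b)*q = -4*b*q)
v(T) = 5/7 (v(T) = 3/7 - ((T - T) - 1*2)/7 = 3/7 - (0 - 2)/7 = 3/7 - ⅐*(-2) = 3/7 + 2/7 = 5/7)
R(12, 12)*v(-13) = -4*12*12*(5/7) = -576*5/7 = -2880/7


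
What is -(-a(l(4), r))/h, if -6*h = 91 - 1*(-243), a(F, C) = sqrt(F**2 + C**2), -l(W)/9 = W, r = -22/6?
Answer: -sqrt(11785)/167 ≈ -0.65005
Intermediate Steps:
r = -11/3 (r = -22*1/6 = -11/3 ≈ -3.6667)
l(W) = -9*W
a(F, C) = sqrt(C**2 + F**2)
h = -167/3 (h = -(91 - 1*(-243))/6 = -(91 + 243)/6 = -1/6*334 = -167/3 ≈ -55.667)
-(-a(l(4), r))/h = -(-sqrt((-11/3)**2 + (-9*4)**2))/(-167/3) = -(-sqrt(121/9 + (-36)**2))*(-3)/167 = -(-sqrt(121/9 + 1296))*(-3)/167 = -(-sqrt(11785/9))*(-3)/167 = -(-sqrt(11785)/3)*(-3)/167 = -sqrt(11785)/167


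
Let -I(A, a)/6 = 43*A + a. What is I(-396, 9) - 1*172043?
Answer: -69929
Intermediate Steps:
I(A, a) = -258*A - 6*a (I(A, a) = -6*(43*A + a) = -6*(a + 43*A) = -258*A - 6*a)
I(-396, 9) - 1*172043 = (-258*(-396) - 6*9) - 1*172043 = (102168 - 54) - 172043 = 102114 - 172043 = -69929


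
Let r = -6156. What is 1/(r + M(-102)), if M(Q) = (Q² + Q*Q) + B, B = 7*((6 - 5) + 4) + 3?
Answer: 1/14690 ≈ 6.8074e-5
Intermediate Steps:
B = 38 (B = 7*(1 + 4) + 3 = 7*5 + 3 = 35 + 3 = 38)
M(Q) = 38 + 2*Q² (M(Q) = (Q² + Q*Q) + 38 = (Q² + Q²) + 38 = 2*Q² + 38 = 38 + 2*Q²)
1/(r + M(-102)) = 1/(-6156 + (38 + 2*(-102)²)) = 1/(-6156 + (38 + 2*10404)) = 1/(-6156 + (38 + 20808)) = 1/(-6156 + 20846) = 1/14690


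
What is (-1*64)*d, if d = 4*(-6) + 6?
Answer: 1152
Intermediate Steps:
d = -18 (d = -24 + 6 = -18)
(-1*64)*d = -1*64*(-18) = -64*(-18) = 1152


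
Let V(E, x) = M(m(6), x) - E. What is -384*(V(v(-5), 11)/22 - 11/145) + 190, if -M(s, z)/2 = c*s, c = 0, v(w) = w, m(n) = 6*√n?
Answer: 210314/1595 ≈ 131.86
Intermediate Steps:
M(s, z) = 0 (M(s, z) = -0*s = -2*0 = 0)
V(E, x) = -E (V(E, x) = 0 - E = -E)
-384*(V(v(-5), 11)/22 - 11/145) + 190 = -384*(-1*(-5)/22 - 11/145) + 190 = -384*(5*(1/22) - 11*1/145) + 190 = -384*(5/22 - 11/145) + 190 = -384*483/3190 + 190 = -92736/1595 + 190 = 210314/1595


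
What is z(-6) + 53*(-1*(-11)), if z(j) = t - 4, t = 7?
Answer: 586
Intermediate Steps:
z(j) = 3 (z(j) = 7 - 4 = 3)
z(-6) + 53*(-1*(-11)) = 3 + 53*(-1*(-11)) = 3 + 53*11 = 3 + 583 = 586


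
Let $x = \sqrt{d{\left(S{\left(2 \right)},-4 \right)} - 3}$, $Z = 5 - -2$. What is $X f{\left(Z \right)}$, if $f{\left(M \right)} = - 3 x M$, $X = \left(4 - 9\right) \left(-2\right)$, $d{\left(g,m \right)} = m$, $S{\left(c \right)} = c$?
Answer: $- 210 i \sqrt{7} \approx - 555.61 i$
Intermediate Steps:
$Z = 7$ ($Z = 5 + 2 = 7$)
$x = i \sqrt{7}$ ($x = \sqrt{-4 - 3} = \sqrt{-7} = i \sqrt{7} \approx 2.6458 i$)
$X = 10$ ($X = \left(-5\right) \left(-2\right) = 10$)
$f{\left(M \right)} = - 3 i M \sqrt{7}$ ($f{\left(M \right)} = - 3 i \sqrt{7} M = - 3 i M \sqrt{7}$)
$X f{\left(Z \right)} = 10 \left(\left(-3\right) i 7 \sqrt{7}\right) = 10 \left(- 21 i \sqrt{7}\right) = - 210 i \sqrt{7}$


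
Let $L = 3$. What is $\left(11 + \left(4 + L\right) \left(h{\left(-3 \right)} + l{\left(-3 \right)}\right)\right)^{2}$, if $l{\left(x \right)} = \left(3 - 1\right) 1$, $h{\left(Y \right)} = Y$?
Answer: $16$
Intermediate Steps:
$l{\left(x \right)} = 2$ ($l{\left(x \right)} = 2 \cdot 1 = 2$)
$\left(11 + \left(4 + L\right) \left(h{\left(-3 \right)} + l{\left(-3 \right)}\right)\right)^{2} = \left(11 + \left(4 + 3\right) \left(-3 + 2\right)\right)^{2} = \left(11 + 7 \left(-1\right)\right)^{2} = \left(11 - 7\right)^{2} = 4^{2} = 16$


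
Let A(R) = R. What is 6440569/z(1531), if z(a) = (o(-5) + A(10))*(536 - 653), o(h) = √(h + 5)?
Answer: -6440569/1170 ≈ -5504.8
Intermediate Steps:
o(h) = √(5 + h)
z(a) = -1170 (z(a) = (√(5 - 5) + 10)*(536 - 653) = (√0 + 10)*(-117) = (0 + 10)*(-117) = 10*(-117) = -1170)
6440569/z(1531) = 6440569/(-1170) = 6440569*(-1/1170) = -6440569/1170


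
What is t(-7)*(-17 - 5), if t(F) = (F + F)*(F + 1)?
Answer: -1848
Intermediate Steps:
t(F) = 2*F*(1 + F) (t(F) = (2*F)*(1 + F) = 2*F*(1 + F))
t(-7)*(-17 - 5) = (2*(-7)*(1 - 7))*(-17 - 5) = (2*(-7)*(-6))*(-22) = 84*(-22) = -1848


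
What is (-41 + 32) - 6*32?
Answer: -201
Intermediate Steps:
(-41 + 32) - 6*32 = -9 - 192 = -201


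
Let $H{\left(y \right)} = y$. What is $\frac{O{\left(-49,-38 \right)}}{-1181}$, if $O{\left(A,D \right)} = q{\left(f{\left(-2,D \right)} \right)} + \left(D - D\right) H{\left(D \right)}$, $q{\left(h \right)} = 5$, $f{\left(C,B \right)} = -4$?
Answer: $- \frac{5}{1181} \approx -0.0042337$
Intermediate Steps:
$O{\left(A,D \right)} = 5$ ($O{\left(A,D \right)} = 5 + \left(D - D\right) D = 5 + 0 D = 5 + 0 = 5$)
$\frac{O{\left(-49,-38 \right)}}{-1181} = \frac{5}{-1181} = 5 \left(- \frac{1}{1181}\right) = - \frac{5}{1181}$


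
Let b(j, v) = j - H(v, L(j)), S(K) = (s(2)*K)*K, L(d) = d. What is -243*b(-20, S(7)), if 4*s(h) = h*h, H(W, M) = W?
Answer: 16767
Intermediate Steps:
s(h) = h²/4 (s(h) = (h*h)/4 = h²/4)
S(K) = K² (S(K) = (((¼)*2²)*K)*K = (((¼)*4)*K)*K = (1*K)*K = K*K = K²)
b(j, v) = j - v
-243*b(-20, S(7)) = -243*(-20 - 1*7²) = -243*(-20 - 1*49) = -243*(-20 - 49) = -243*(-69) = 16767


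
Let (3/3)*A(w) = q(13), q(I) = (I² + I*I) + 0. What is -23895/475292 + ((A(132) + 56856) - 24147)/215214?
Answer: 5282218097/51144746244 ≈ 0.10328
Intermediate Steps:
q(I) = 2*I² (q(I) = (I² + I²) + 0 = 2*I² + 0 = 2*I²)
A(w) = 338 (A(w) = 2*13² = 2*169 = 338)
-23895/475292 + ((A(132) + 56856) - 24147)/215214 = -23895/475292 + ((338 + 56856) - 24147)/215214 = -23895*1/475292 + (57194 - 24147)*(1/215214) = -23895/475292 + 33047*(1/215214) = -23895/475292 + 33047/215214 = 5282218097/51144746244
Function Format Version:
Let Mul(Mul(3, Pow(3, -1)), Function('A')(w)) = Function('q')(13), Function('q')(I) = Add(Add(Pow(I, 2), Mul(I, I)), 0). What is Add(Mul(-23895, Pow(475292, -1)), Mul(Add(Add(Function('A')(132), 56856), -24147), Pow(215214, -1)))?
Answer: Rational(5282218097, 51144746244) ≈ 0.10328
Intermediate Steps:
Function('q')(I) = Mul(2, Pow(I, 2)) (Function('q')(I) = Add(Add(Pow(I, 2), Pow(I, 2)), 0) = Add(Mul(2, Pow(I, 2)), 0) = Mul(2, Pow(I, 2)))
Function('A')(w) = 338 (Function('A')(w) = Mul(2, Pow(13, 2)) = Mul(2, 169) = 338)
Add(Mul(-23895, Pow(475292, -1)), Mul(Add(Add(Function('A')(132), 56856), -24147), Pow(215214, -1))) = Add(Mul(-23895, Pow(475292, -1)), Mul(Add(Add(338, 56856), -24147), Pow(215214, -1))) = Add(Mul(-23895, Rational(1, 475292)), Mul(Add(57194, -24147), Rational(1, 215214))) = Add(Rational(-23895, 475292), Mul(33047, Rational(1, 215214))) = Add(Rational(-23895, 475292), Rational(33047, 215214)) = Rational(5282218097, 51144746244)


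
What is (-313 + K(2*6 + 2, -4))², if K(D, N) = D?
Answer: 89401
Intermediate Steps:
(-313 + K(2*6 + 2, -4))² = (-313 + (2*6 + 2))² = (-313 + (12 + 2))² = (-313 + 14)² = (-299)² = 89401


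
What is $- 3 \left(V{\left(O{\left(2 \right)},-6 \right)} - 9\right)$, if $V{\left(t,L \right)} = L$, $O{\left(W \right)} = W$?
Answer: $45$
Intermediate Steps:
$- 3 \left(V{\left(O{\left(2 \right)},-6 \right)} - 9\right) = - 3 \left(-6 - 9\right) = \left(-3\right) \left(-15\right) = 45$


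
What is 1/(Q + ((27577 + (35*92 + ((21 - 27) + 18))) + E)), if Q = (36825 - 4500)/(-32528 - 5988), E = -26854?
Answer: 38516/152298455 ≈ 0.00025290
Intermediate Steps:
Q = -32325/38516 (Q = 32325/(-38516) = 32325*(-1/38516) = -32325/38516 ≈ -0.83926)
1/(Q + ((27577 + (35*92 + ((21 - 27) + 18))) + E)) = 1/(-32325/38516 + ((27577 + (35*92 + ((21 - 27) + 18))) - 26854)) = 1/(-32325/38516 + ((27577 + (3220 + (-6 + 18))) - 26854)) = 1/(-32325/38516 + ((27577 + (3220 + 12)) - 26854)) = 1/(-32325/38516 + ((27577 + 3232) - 26854)) = 1/(-32325/38516 + (30809 - 26854)) = 1/(-32325/38516 + 3955) = 1/(152298455/38516) = 38516/152298455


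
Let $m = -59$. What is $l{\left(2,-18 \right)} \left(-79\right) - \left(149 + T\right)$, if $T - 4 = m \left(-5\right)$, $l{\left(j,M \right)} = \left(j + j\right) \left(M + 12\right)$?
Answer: $1448$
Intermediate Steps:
$l{\left(j,M \right)} = 2 j \left(12 + M\right)$
$T = 299$ ($T = 4 - -295 = 4 + 295 = 299$)
$l{\left(2,-18 \right)} \left(-79\right) - \left(149 + T\right) = 2 \cdot 2 \left(12 - 18\right) \left(-79\right) - 448 = 2 \cdot 2 \left(-6\right) \left(-79\right) - 448 = \left(-24\right) \left(-79\right) - 448 = 1896 - 448 = 1448$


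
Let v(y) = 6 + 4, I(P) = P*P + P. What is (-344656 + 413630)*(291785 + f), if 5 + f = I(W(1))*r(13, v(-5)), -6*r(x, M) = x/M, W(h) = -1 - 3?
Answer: 100625271938/5 ≈ 2.0125e+10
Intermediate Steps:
W(h) = -4
I(P) = P + P² (I(P) = P² + P = P + P²)
v(y) = 10
r(x, M) = -x/(6*M)
f = -38/5 (f = -5 + (-4*(1 - 4))*(-⅙*13/10) = -5 + (-4*(-3))*(-⅙*13*⅒) = -5 + 12*(-13/60) = -5 - 13/5 = -38/5 ≈ -7.6000)
(-344656 + 413630)*(291785 + f) = (-344656 + 413630)*(291785 - 38/5) = 68974*(1458887/5) = 100625271938/5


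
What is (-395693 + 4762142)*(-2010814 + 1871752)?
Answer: -607207130838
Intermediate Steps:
(-395693 + 4762142)*(-2010814 + 1871752) = 4366449*(-139062) = -607207130838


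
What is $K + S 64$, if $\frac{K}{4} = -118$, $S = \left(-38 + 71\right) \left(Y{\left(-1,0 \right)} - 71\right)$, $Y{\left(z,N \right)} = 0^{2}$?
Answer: $-150424$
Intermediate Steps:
$Y{\left(z,N \right)} = 0$
$S = -2343$ ($S = \left(-38 + 71\right) \left(0 - 71\right) = 33 \left(-71\right) = -2343$)
$K = -472$ ($K = 4 \left(-118\right) = -472$)
$K + S 64 = -472 - 149952 = -150424$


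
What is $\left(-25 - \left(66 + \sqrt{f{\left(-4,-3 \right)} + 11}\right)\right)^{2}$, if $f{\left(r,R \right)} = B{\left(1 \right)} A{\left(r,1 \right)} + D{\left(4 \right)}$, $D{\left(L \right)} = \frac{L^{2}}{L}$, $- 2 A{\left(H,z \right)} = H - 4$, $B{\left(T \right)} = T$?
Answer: $\left(91 + \sqrt{19}\right)^{2} \approx 9093.3$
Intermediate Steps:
$A{\left(H,z \right)} = 2 - \frac{H}{2}$ ($A{\left(H,z \right)} = - \frac{H - 4}{2} = - \frac{-4 + H}{2} = 2 - \frac{H}{2}$)
$D{\left(L \right)} = L$
$f{\left(r,R \right)} = 6 - \frac{r}{2}$ ($f{\left(r,R \right)} = 1 \left(2 - \frac{r}{2}\right) + 4 = \left(2 - \frac{r}{2}\right) + 4 = 6 - \frac{r}{2}$)
$\left(-25 - \left(66 + \sqrt{f{\left(-4,-3 \right)} + 11}\right)\right)^{2} = \left(-25 - \left(66 + \sqrt{\left(6 - -2\right) + 11}\right)\right)^{2} = \left(-25 - \left(66 + \sqrt{\left(6 + 2\right) + 11}\right)\right)^{2} = \left(-25 - \left(66 + \sqrt{8 + 11}\right)\right)^{2} = \left(-25 - \left(66 + \sqrt{19}\right)\right)^{2} = \left(-91 - \sqrt{19}\right)^{2}$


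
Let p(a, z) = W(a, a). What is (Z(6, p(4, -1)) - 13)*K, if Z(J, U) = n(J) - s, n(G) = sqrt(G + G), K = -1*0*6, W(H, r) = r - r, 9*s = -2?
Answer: 0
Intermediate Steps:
s = -2/9 (s = (1/9)*(-2) = -2/9 ≈ -0.22222)
W(H, r) = 0
p(a, z) = 0
K = 0 (K = 0*6 = 0)
n(G) = sqrt(2)*sqrt(G) (n(G) = sqrt(2*G) = sqrt(2)*sqrt(G))
Z(J, U) = 2/9 + sqrt(2)*sqrt(J) (Z(J, U) = sqrt(2)*sqrt(J) - 1*(-2/9) = sqrt(2)*sqrt(J) + 2/9 = 2/9 + sqrt(2)*sqrt(J))
(Z(6, p(4, -1)) - 13)*K = ((2/9 + sqrt(2)*sqrt(6)) - 13)*0 = ((2/9 + 2*sqrt(3)) - 13)*0 = (-115/9 + 2*sqrt(3))*0 = 0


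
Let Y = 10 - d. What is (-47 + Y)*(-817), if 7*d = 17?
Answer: 225492/7 ≈ 32213.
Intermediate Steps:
d = 17/7 (d = (1/7)*17 = 17/7 ≈ 2.4286)
Y = 53/7 (Y = 10 - 1*17/7 = 10 - 17/7 = 53/7 ≈ 7.5714)
(-47 + Y)*(-817) = (-47 + 53/7)*(-817) = -276/7*(-817) = 225492/7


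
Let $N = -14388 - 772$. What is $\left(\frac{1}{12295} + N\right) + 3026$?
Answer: $- \frac{149187529}{12295} \approx -12134.0$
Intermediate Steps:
$N = -15160$
$\left(\frac{1}{12295} + N\right) + 3026 = \left(\frac{1}{12295} - 15160\right) + 3026 = - \frac{186392199}{12295} + 3026 = - \frac{149187529}{12295}$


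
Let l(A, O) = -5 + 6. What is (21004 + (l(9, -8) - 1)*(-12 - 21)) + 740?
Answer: 21744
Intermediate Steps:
l(A, O) = 1
(21004 + (l(9, -8) - 1)*(-12 - 21)) + 740 = (21004 + (1 - 1)*(-12 - 21)) + 740 = (21004 + 0*(-33)) + 740 = (21004 + 0) + 740 = 21004 + 740 = 21744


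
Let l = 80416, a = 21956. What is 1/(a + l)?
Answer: 1/102372 ≈ 9.7683e-6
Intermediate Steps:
1/(a + l) = 1/(21956 + 80416) = 1/102372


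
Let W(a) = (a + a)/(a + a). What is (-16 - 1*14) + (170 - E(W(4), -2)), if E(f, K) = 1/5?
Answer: 699/5 ≈ 139.80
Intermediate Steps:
W(a) = 1 (W(a) = (2*a)/((2*a)) = (2*a)*(1/(2*a)) = 1)
E(f, K) = ⅕
(-16 - 1*14) + (170 - E(W(4), -2)) = (-16 - 1*14) + (170 - 1*⅕) = (-16 - 14) + (170 - ⅕) = -30 + 849/5 = 699/5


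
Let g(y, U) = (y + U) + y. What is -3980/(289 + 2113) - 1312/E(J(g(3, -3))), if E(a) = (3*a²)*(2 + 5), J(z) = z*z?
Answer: -4960702/2042901 ≈ -2.4283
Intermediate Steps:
g(y, U) = U + 2*y (g(y, U) = (U + y) + y = U + 2*y)
J(z) = z²
E(a) = 21*a² (E(a) = (3*a²)*7 = 21*a²)
-3980/(289 + 2113) - 1312/E(J(g(3, -3))) = -3980/(289 + 2113) - 1312*1/(21*(-3 + 2*3)⁴) = -3980/2402 - 1312*1/(21*(-3 + 6)⁴) = -3980*1/2402 - 1312/(21*(3²)²) = -1990/1201 - 1312/(21*9²) = -1990/1201 - 1312/(21*81) = -1990/1201 - 1312/1701 = -4960702/2042901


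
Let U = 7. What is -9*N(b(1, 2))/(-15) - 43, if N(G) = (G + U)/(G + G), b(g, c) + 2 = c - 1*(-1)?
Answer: -203/5 ≈ -40.600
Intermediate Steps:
b(g, c) = -1 + c (b(g, c) = -2 + (c - 1*(-1)) = -2 + (c + 1) = -2 + (1 + c) = -1 + c)
N(G) = (7 + G)/(2*G) (N(G) = (G + 7)/(G + G) = (7 + G)/((2*G)) = (7 + G)*(1/(2*G)) = (7 + G)/(2*G))
-9*N(b(1, 2))/(-15) - 43 = -9*(7 + (-1 + 2))/(2*(-1 + 2))/(-15) - 43 = -9*(1/2)*(7 + 1)/1*(-1)/15 - 43 = -9*(1/2)*1*8*(-1)/15 - 43 = -36*(-1)/15 - 43 = -9*(-4/15) - 43 = 12/5 - 43 = -203/5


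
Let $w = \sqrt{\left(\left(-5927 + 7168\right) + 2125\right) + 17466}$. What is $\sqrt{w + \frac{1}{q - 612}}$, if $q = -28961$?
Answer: $\frac{\sqrt{-29573 + 3498249316 \sqrt{1302}}}{29573} \approx 12.014$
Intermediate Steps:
$w = 4 \sqrt{1302}$ ($w = \sqrt{\left(1241 + 2125\right) + 17466} = \sqrt{3366 + 17466} = \sqrt{20832} = 4 \sqrt{1302} \approx 144.33$)
$\sqrt{w + \frac{1}{q - 612}} = \sqrt{4 \sqrt{1302} + \frac{1}{-28961 - 612}} = \sqrt{4 \sqrt{1302} + \frac{1}{-29573}} = \sqrt{4 \sqrt{1302} - \frac{1}{29573}} = \sqrt{- \frac{1}{29573} + 4 \sqrt{1302}}$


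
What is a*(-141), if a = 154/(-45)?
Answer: 7238/15 ≈ 482.53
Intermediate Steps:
a = -154/45 (a = 154*(-1/45) = -154/45 ≈ -3.4222)
a*(-141) = -154/45*(-141) = 7238/15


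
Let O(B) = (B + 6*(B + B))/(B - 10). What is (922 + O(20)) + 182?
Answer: 1130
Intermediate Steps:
O(B) = 13*B/(-10 + B) (O(B) = (B + 6*(2*B))/(-10 + B) = (B + 12*B)/(-10 + B) = (13*B)/(-10 + B) = 13*B/(-10 + B))
(922 + O(20)) + 182 = (922 + 13*20/(-10 + 20)) + 182 = (922 + 13*20/10) + 182 = (922 + 13*20*(1/10)) + 182 = (922 + 26) + 182 = 948 + 182 = 1130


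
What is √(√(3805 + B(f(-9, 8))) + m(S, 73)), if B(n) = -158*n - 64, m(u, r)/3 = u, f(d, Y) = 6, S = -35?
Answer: √(-105 + 7*√57) ≈ 7.2216*I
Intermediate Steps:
m(u, r) = 3*u
B(n) = -64 - 158*n
√(√(3805 + B(f(-9, 8))) + m(S, 73)) = √(√(3805 + (-64 - 158*6)) + 3*(-35)) = √(√(3805 + (-64 - 948)) - 105) = √(√(3805 - 1012) - 105) = √(√2793 - 105) = √(7*√57 - 105) = √(-105 + 7*√57)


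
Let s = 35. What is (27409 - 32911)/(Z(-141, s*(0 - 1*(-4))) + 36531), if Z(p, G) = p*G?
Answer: -1834/5597 ≈ -0.32768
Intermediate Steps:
Z(p, G) = G*p
(27409 - 32911)/(Z(-141, s*(0 - 1*(-4))) + 36531) = (27409 - 32911)/((35*(0 - 1*(-4)))*(-141) + 36531) = -5502/((35*(0 + 4))*(-141) + 36531) = -5502/((35*4)*(-141) + 36531) = -5502/(140*(-141) + 36531) = -5502/(-19740 + 36531) = -5502/16791 = -5502*1/16791 = -1834/5597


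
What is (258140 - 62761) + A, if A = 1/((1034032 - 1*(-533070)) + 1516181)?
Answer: 602408749258/3083283 ≈ 1.9538e+5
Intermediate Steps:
A = 1/3083283 (A = 1/((1034032 + 533070) + 1516181) = 1/(1567102 + 1516181) = 1/3083283 ≈ 3.2433e-7)
(258140 - 62761) + A = (258140 - 62761) + 1/3083283 = 195379 + 1/3083283 = 602408749258/3083283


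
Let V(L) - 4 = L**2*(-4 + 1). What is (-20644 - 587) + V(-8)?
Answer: -21419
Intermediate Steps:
V(L) = 4 - 3*L**2 (V(L) = 4 + L**2*(-4 + 1) = 4 + L**2*(-3) = 4 - 3*L**2)
(-20644 - 587) + V(-8) = (-20644 - 587) + (4 - 3*(-8)**2) = -21231 + (4 - 3*64) = -21231 + (4 - 192) = -21231 - 188 = -21419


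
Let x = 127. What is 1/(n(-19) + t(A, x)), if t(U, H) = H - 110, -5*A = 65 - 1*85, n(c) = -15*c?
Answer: 1/302 ≈ 0.0033113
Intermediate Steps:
A = 4 (A = -(65 - 1*85)/5 = -(65 - 85)/5 = -⅕*(-20) = 4)
t(U, H) = -110 + H
1/(n(-19) + t(A, x)) = 1/(-15*(-19) + (-110 + 127)) = 1/(285 + 17) = 1/302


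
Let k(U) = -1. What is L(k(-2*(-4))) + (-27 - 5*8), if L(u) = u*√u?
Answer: -67 - I ≈ -67.0 - 1.0*I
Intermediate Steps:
L(u) = u^(3/2)
L(k(-2*(-4))) + (-27 - 5*8) = (-1)^(3/2) + (-27 - 5*8) = -I + (-27 - 40) = -I - 67 = -67 - I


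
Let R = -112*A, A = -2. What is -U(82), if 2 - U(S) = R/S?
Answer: 30/41 ≈ 0.73171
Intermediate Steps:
R = 224 (R = -112*(-2) = 224)
U(S) = 2 - 224/S
-U(82) = -(2 - 224/82) = -(2 - 224*1/82) = -(2 - 112/41) = -1*(-30/41) = 30/41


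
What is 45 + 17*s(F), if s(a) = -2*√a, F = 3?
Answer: 45 - 34*√3 ≈ -13.890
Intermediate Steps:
45 + 17*s(F) = 45 + 17*(-2*√3) = 45 - 34*√3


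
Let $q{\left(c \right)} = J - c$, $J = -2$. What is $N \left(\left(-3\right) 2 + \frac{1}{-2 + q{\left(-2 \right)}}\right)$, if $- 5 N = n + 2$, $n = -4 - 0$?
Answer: $- \frac{13}{5} \approx -2.6$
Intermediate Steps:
$n = -4$ ($n = -4 + 0 = -4$)
$q{\left(c \right)} = -2 - c$
$N = \frac{2}{5}$ ($N = - \frac{-4 + 2}{5} = \left(- \frac{1}{5}\right) \left(-2\right) = \frac{2}{5} \approx 0.4$)
$N \left(\left(-3\right) 2 + \frac{1}{-2 + q{\left(-2 \right)}}\right) = \frac{2 \left(\left(-3\right) 2 + \frac{1}{-2 - 0}\right)}{5} = \frac{2 \left(-6 + \frac{1}{-2 + \left(-2 + 2\right)}\right)}{5} = \frac{2 \left(-6 + \frac{1}{-2 + 0}\right)}{5} = \frac{2 \left(-6 + \frac{1}{-2}\right)}{5} = \frac{2 \left(-6 - \frac{1}{2}\right)}{5} = \frac{2}{5} \left(- \frac{13}{2}\right) = - \frac{13}{5}$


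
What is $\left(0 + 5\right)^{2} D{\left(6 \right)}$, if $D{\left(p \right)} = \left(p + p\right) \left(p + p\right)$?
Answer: $3600$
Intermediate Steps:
$D{\left(p \right)} = 4 p^{2}$ ($D{\left(p \right)} = 2 p 2 p = 4 p^{2}$)
$\left(0 + 5\right)^{2} D{\left(6 \right)} = \left(0 + 5\right)^{2} \cdot 4 \cdot 6^{2} = 5^{2} \cdot 4 \cdot 36 = 25 \cdot 144 = 3600$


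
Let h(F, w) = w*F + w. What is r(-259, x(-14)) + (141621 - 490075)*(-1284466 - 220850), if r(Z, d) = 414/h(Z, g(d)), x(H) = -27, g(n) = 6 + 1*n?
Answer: 157884547820687/301 ≈ 5.2453e+11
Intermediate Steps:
g(n) = 6 + n
h(F, w) = w + F*w (h(F, w) = F*w + w = w + F*w)
r(Z, d) = 414/((1 + Z)*(6 + d)) (r(Z, d) = 414/(((6 + d)*(1 + Z))) = 414/(((1 + Z)*(6 + d))) = 414*(1/((1 + Z)*(6 + d))) = 414/((1 + Z)*(6 + d)))
r(-259, x(-14)) + (141621 - 490075)*(-1284466 - 220850) = 414/((1 - 259)*(6 - 27)) + (141621 - 490075)*(-1284466 - 220850) = 414/(-258*(-21)) - 348454*(-1505316) = 414*(-1/258)*(-1/21) + 524533381464 = 23/301 + 524533381464 = 157884547820687/301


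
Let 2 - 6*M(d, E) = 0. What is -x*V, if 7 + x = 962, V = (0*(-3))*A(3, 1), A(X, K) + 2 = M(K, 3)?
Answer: 0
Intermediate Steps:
M(d, E) = ⅓ (M(d, E) = ⅓ - ⅙*0 = ⅓ + 0 = ⅓)
A(X, K) = -5/3 (A(X, K) = -2 + ⅓ = -5/3)
V = 0 (V = (0*(-3))*(-5/3) = 0*(-5/3) = 0)
x = 955 (x = -7 + 962 = 955)
-x*V = -955*0 = -1*0 = 0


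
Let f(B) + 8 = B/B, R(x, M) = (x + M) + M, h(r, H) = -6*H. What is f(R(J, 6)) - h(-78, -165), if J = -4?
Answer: -997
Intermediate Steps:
R(x, M) = x + 2*M (R(x, M) = (M + x) + M = x + 2*M)
f(B) = -7 (f(B) = -8 + B/B = -8 + 1 = -7)
f(R(J, 6)) - h(-78, -165) = -7 - (-6)*(-165) = -7 - 1*990 = -7 - 990 = -997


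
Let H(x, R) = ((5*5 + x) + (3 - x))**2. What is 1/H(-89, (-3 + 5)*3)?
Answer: 1/784 ≈ 0.0012755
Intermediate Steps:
H(x, R) = 784 (H(x, R) = ((25 + x) + (3 - x))**2 = 28**2 = 784)
1/H(-89, (-3 + 5)*3) = 1/784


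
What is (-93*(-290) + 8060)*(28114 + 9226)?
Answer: 1308020200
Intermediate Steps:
(-93*(-290) + 8060)*(28114 + 9226) = (26970 + 8060)*37340 = 35030*37340 = 1308020200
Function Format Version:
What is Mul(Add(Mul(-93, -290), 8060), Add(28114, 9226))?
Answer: 1308020200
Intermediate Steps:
Mul(Add(Mul(-93, -290), 8060), Add(28114, 9226)) = Mul(Add(26970, 8060), 37340) = Mul(35030, 37340) = 1308020200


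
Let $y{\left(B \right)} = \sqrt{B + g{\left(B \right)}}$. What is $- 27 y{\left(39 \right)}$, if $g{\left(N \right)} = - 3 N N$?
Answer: $- 54 i \sqrt{1131} \approx - 1816.0 i$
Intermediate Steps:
$g{\left(N \right)} = - 3 N^{2}$
$y{\left(B \right)} = \sqrt{B - 3 B^{2}}$
$- 27 y{\left(39 \right)} = - 27 \sqrt{39 \left(1 - 117\right)} = - 27 \sqrt{39 \left(-116\right)} = - 27 \sqrt{-4524} = - 27 \cdot 2 i \sqrt{1131} = - 54 i \sqrt{1131}$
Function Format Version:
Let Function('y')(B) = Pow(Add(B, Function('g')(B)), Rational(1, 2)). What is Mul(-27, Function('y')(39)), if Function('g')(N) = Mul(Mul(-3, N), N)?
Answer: Mul(-54, I, Pow(1131, Rational(1, 2))) ≈ Mul(-1816.0, I)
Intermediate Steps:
Function('g')(N) = Mul(-3, Pow(N, 2))
Function('y')(B) = Pow(Add(B, Mul(-3, Pow(B, 2))), Rational(1, 2))
Mul(-27, Function('y')(39)) = Mul(-27, Pow(Mul(39, Add(1, Mul(-3, 39))), Rational(1, 2))) = Mul(-27, Pow(Mul(39, Add(1, -117)), Rational(1, 2))) = Mul(-27, Pow(Mul(39, -116), Rational(1, 2))) = Mul(-27, Pow(-4524, Rational(1, 2))) = Mul(-27, Mul(2, I, Pow(1131, Rational(1, 2)))) = Mul(-54, I, Pow(1131, Rational(1, 2)))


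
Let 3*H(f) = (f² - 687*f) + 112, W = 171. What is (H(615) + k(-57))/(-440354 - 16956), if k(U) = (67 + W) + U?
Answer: 8725/274386 ≈ 0.031798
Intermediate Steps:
k(U) = 238 + U (k(U) = (67 + 171) + U = 238 + U)
H(f) = 112/3 - 229*f + f²/3 (H(f) = ((f² - 687*f) + 112)/3 = (112 + f² - 687*f)/3 = 112/3 - 229*f + f²/3)
(H(615) + k(-57))/(-440354 - 16956) = ((112/3 - 229*615 + (⅓)*615²) + (238 - 57))/(-440354 - 16956) = ((112/3 - 140835 + (⅓)*378225) + 181)/(-457310) = ((112/3 - 140835 + 126075) + 181)*(-1/457310) = (-44168/3 + 181)*(-1/457310) = -43625/3*(-1/457310) = 8725/274386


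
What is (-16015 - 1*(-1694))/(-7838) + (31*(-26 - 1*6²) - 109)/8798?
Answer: 27519295/17239681 ≈ 1.5963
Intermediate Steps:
(-16015 - 1*(-1694))/(-7838) + (31*(-26 - 1*6²) - 109)/8798 = (-16015 + 1694)*(-1/7838) + (31*(-26 - 1*36) - 109)*(1/8798) = -14321*(-1/7838) + (31*(-26 - 36) - 109)*(1/8798) = 14321/7838 + (31*(-62) - 109)*(1/8798) = 14321/7838 + (-1922 - 109)*(1/8798) = 14321/7838 - 2031*1/8798 = 14321/7838 - 2031/8798 = 27519295/17239681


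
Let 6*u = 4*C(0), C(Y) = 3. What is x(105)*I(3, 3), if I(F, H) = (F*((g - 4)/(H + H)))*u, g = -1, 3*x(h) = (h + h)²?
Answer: -73500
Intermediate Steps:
x(h) = 4*h²/3 (x(h) = (h + h)²/3 = (2*h)²/3 = (4*h²)/3 = 4*h²/3)
u = 2 (u = (4*3)/6 = (⅙)*12 = 2)
I(F, H) = -5*F/H (I(F, H) = (F*((-1 - 4)/(H + H)))*2 = (F*(-5*1/(2*H)))*2 = (F*(-5/(2*H)))*2 = -5*F/(2*H)*2 = -5*F/H)
x(105)*I(3, 3) = ((4/3)*105²)*(-5*3/3) = ((4/3)*11025)*(-5*3*⅓) = 14700*(-5) = -73500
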